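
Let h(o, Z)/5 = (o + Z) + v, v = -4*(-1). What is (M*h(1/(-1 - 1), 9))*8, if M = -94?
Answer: -47000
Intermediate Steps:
v = 4
h(o, Z) = 20 + 5*Z + 5*o (h(o, Z) = 5*((o + Z) + 4) = 5*((Z + o) + 4) = 5*(4 + Z + o) = 20 + 5*Z + 5*o)
(M*h(1/(-1 - 1), 9))*8 = -94*(20 + 5*9 + 5/(-1 - 1))*8 = -94*(20 + 45 + 5/(-2))*8 = -94*(20 + 45 + 5*(-½))*8 = -94*(20 + 45 - 5/2)*8 = -94*125/2*8 = -5875*8 = -47000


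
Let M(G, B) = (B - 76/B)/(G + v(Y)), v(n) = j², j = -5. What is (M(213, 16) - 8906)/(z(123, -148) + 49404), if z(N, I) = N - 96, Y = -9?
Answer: -8478467/47058312 ≈ -0.18017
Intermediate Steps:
v(n) = 25 (v(n) = (-5)² = 25)
M(G, B) = (B - 76/B)/(25 + G) (M(G, B) = (B - 76/B)/(G + 25) = (B - 76/B)/(25 + G))
z(N, I) = -96 + N
(M(213, 16) - 8906)/(z(123, -148) + 49404) = ((-76 + 16²)/(16*(25 + 213)) - 8906)/((-96 + 123) + 49404) = ((1/16)*(-76 + 256)/238 - 8906)/(27 + 49404) = ((1/16)*(1/238)*180 - 8906)/49431 = (45/952 - 8906)*(1/49431) = -8478467/952*1/49431 = -8478467/47058312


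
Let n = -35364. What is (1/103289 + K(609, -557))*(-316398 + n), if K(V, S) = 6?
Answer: -217999223070/103289 ≈ -2.1106e+6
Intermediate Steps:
(1/103289 + K(609, -557))*(-316398 + n) = (1/103289 + 6)*(-316398 - 35364) = (1/103289 + 6)*(-351762) = (619735/103289)*(-351762) = -217999223070/103289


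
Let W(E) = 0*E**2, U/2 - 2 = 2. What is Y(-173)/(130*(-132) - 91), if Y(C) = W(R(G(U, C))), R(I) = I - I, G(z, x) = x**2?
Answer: 0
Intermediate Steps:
U = 8 (U = 4 + 2*2 = 4 + 4 = 8)
R(I) = 0
W(E) = 0
Y(C) = 0
Y(-173)/(130*(-132) - 91) = 0/(130*(-132) - 91) = 0/(-17160 - 91) = 0/(-17251) = 0*(-1/17251) = 0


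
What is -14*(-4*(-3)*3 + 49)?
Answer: -1190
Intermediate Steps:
-14*(-4*(-3)*3 + 49) = -14*(12*3 + 49) = -14*(36 + 49) = -14*85 = -1190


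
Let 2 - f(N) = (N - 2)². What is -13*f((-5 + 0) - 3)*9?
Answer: 11466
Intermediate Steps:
f(N) = 2 - (-2 + N)² (f(N) = 2 - (N - 2)² = 2 - (-2 + N)²)
-13*f((-5 + 0) - 3)*9 = -13*(2 - (-2 + ((-5 + 0) - 3))²)*9 = -13*(2 - (-2 + (-5 - 3))²)*9 = -13*(2 - (-2 - 8)²)*9 = -13*(2 - 1*(-10)²)*9 = -13*(2 - 1*100)*9 = -13*(2 - 100)*9 = -13*(-98)*9 = 1274*9 = 11466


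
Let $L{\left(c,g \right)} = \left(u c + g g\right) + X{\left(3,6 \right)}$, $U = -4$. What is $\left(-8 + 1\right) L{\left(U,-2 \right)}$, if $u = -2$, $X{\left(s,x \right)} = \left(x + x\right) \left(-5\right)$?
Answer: $336$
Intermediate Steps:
$X{\left(s,x \right)} = - 10 x$ ($X{\left(s,x \right)} = 2 x \left(-5\right) = - 10 x$)
$L{\left(c,g \right)} = -60 + g^{2} - 2 c$ ($L{\left(c,g \right)} = \left(- 2 c + g g\right) - 60 = \left(- 2 c + g^{2}\right) - 60 = \left(g^{2} - 2 c\right) - 60 = -60 + g^{2} - 2 c$)
$\left(-8 + 1\right) L{\left(U,-2 \right)} = \left(-8 + 1\right) \left(-60 + \left(-2\right)^{2} - -8\right) = - 7 \left(-60 + 4 + 8\right) = \left(-7\right) \left(-48\right) = 336$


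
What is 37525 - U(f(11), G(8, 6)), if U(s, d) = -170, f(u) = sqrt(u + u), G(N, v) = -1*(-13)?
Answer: 37695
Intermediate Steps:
G(N, v) = 13
f(u) = sqrt(2)*sqrt(u) (f(u) = sqrt(2*u) = sqrt(2)*sqrt(u))
37525 - U(f(11), G(8, 6)) = 37525 - 1*(-170) = 37525 + 170 = 37695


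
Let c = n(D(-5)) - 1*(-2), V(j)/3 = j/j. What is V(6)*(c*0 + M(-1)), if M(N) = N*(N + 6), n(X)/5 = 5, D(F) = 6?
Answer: -15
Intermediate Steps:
V(j) = 3 (V(j) = 3*(j/j) = 3*1 = 3)
n(X) = 25 (n(X) = 5*5 = 25)
M(N) = N*(6 + N)
c = 27 (c = 25 - 1*(-2) = 25 + 2 = 27)
V(6)*(c*0 + M(-1)) = 3*(27*0 - (6 - 1)) = 3*(0 - 1*5) = 3*(0 - 5) = 3*(-5) = -15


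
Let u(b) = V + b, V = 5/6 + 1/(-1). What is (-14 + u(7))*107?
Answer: -4601/6 ≈ -766.83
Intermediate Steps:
V = -⅙ (V = 5*(⅙) + 1*(-1) = ⅚ - 1 = -⅙ ≈ -0.16667)
u(b) = -⅙ + b
(-14 + u(7))*107 = (-14 + (-⅙ + 7))*107 = (-14 + 41/6)*107 = -43/6*107 = -4601/6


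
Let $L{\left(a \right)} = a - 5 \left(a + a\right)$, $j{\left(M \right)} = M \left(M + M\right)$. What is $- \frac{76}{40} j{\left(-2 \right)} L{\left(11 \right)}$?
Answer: $\frac{7524}{5} \approx 1504.8$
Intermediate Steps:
$j{\left(M \right)} = 2 M^{2}$ ($j{\left(M \right)} = M 2 M = 2 M^{2}$)
$L{\left(a \right)} = - 9 a$ ($L{\left(a \right)} = a - 5 \cdot 2 a = a - 10 a = - 9 a$)
$- \frac{76}{40} j{\left(-2 \right)} L{\left(11 \right)} = - \frac{76}{40} \cdot 2 \left(-2\right)^{2} \left(\left(-9\right) 11\right) = \left(-76\right) \frac{1}{40} \cdot 2 \cdot 4 \left(-99\right) = \left(- \frac{19}{10}\right) 8 \left(-99\right) = \left(- \frac{76}{5}\right) \left(-99\right) = \frac{7524}{5}$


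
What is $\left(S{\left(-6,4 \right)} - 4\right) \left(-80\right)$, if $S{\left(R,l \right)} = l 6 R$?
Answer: $11840$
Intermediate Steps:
$S{\left(R,l \right)} = 6 R l$ ($S{\left(R,l \right)} = 6 l R = 6 R l$)
$\left(S{\left(-6,4 \right)} - 4\right) \left(-80\right) = \left(6 \left(-6\right) 4 - 4\right) \left(-80\right) = \left(-144 - 4\right) \left(-80\right) = \left(-148\right) \left(-80\right) = 11840$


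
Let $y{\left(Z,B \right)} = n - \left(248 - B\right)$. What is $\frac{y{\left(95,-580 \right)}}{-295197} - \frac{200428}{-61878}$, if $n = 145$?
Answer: $\frac{9868001165}{3044366661} \approx 3.2414$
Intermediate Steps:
$y{\left(Z,B \right)} = -103 + B$ ($y{\left(Z,B \right)} = 145 - \left(248 - B\right) = 145 + \left(-248 + B\right) = -103 + B$)
$\frac{y{\left(95,-580 \right)}}{-295197} - \frac{200428}{-61878} = \frac{-103 - 580}{-295197} - \frac{200428}{-61878} = \left(-683\right) \left(- \frac{1}{295197}\right) - - \frac{100214}{30939} = \frac{683}{295197} + \frac{100214}{30939} = \frac{9868001165}{3044366661}$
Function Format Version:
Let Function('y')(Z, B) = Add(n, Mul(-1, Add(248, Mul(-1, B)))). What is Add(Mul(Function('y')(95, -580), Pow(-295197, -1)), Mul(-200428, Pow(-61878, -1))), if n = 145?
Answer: Rational(9868001165, 3044366661) ≈ 3.2414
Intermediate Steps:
Function('y')(Z, B) = Add(-103, B) (Function('y')(Z, B) = Add(145, Mul(-1, Add(248, Mul(-1, B)))) = Add(145, Add(-248, B)) = Add(-103, B))
Add(Mul(Function('y')(95, -580), Pow(-295197, -1)), Mul(-200428, Pow(-61878, -1))) = Add(Mul(Add(-103, -580), Pow(-295197, -1)), Mul(-200428, Pow(-61878, -1))) = Add(Mul(-683, Rational(-1, 295197)), Mul(-200428, Rational(-1, 61878))) = Add(Rational(683, 295197), Rational(100214, 30939)) = Rational(9868001165, 3044366661)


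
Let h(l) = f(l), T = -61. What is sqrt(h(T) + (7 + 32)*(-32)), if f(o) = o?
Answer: I*sqrt(1309) ≈ 36.18*I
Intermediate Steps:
h(l) = l
sqrt(h(T) + (7 + 32)*(-32)) = sqrt(-61 + (7 + 32)*(-32)) = sqrt(-61 + 39*(-32)) = sqrt(-61 - 1248) = sqrt(-1309) = I*sqrt(1309)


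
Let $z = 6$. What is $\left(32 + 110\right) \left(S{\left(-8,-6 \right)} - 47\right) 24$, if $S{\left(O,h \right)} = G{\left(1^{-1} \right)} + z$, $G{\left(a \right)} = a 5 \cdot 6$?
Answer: $-37488$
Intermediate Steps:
$G{\left(a \right)} = 30 a$ ($G{\left(a \right)} = 5 a 6 = 30 a$)
$S{\left(O,h \right)} = 36$ ($S{\left(O,h \right)} = \frac{30}{1} + 6 = 30 \cdot 1 + 6 = 30 + 6 = 36$)
$\left(32 + 110\right) \left(S{\left(-8,-6 \right)} - 47\right) 24 = \left(32 + 110\right) \left(36 - 47\right) 24 = 142 \left(-11\right) 24 = \left(-1562\right) 24 = -37488$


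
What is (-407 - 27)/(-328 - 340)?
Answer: 217/334 ≈ 0.64970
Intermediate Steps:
(-407 - 27)/(-328 - 340) = -434/(-668) = -434*(-1/668) = 217/334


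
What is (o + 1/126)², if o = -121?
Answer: 232410025/15876 ≈ 14639.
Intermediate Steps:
(o + 1/126)² = (-121 + 1/126)² = (-15245/126)² = 232410025/15876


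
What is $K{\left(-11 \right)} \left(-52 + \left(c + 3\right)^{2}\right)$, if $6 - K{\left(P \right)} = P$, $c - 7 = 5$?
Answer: $2941$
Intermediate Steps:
$c = 12$ ($c = 7 + 5 = 12$)
$K{\left(P \right)} = 6 - P$
$K{\left(-11 \right)} \left(-52 + \left(c + 3\right)^{2}\right) = \left(6 - -11\right) \left(-52 + \left(12 + 3\right)^{2}\right) = \left(6 + 11\right) \left(-52 + 15^{2}\right) = 17 \left(-52 + 225\right) = 17 \cdot 173 = 2941$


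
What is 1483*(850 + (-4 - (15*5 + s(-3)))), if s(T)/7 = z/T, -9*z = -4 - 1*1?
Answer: 30923516/27 ≈ 1.1453e+6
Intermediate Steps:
z = 5/9 (z = -(-4 - 1*1)/9 = -(-4 - 1)/9 = -⅑*(-5) = 5/9 ≈ 0.55556)
s(T) = 35/(9*T) (s(T) = 7*(5/(9*T)) = 35/(9*T))
1483*(850 + (-4 - (15*5 + s(-3)))) = 1483*(850 + (-4 - (15*5 + (35/9)/(-3)))) = 1483*(850 + (-4 - (75 + (35/9)*(-⅓)))) = 1483*(850 + (-4 - (75 - 35/27))) = 1483*(850 + (-4 - 1*1990/27)) = 1483*(850 + (-4 - 1990/27)) = 1483*(850 - 2098/27) = 1483*(20852/27) = 30923516/27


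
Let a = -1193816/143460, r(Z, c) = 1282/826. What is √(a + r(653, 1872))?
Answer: I*√165028219854785/4937415 ≈ 2.6018*I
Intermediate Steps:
r(Z, c) = 641/413 (r(Z, c) = 1282*(1/826) = 641/413)
a = -298454/35865 (a = -1193816*1/143460 = -298454/35865 ≈ -8.3216)
√(a + r(653, 1872)) = √(-298454/35865 + 641/413) = √(-100272037/14812245) = I*√165028219854785/4937415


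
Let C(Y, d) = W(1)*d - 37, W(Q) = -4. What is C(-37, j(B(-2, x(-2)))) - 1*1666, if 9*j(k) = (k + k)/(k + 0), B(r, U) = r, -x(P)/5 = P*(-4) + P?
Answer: -15335/9 ≈ -1703.9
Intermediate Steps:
x(P) = 15*P (x(P) = -5*(P*(-4) + P) = -5*(-4*P + P) = -(-15)*P = 15*P)
j(k) = 2/9 (j(k) = ((k + k)/(k + 0))/9 = ((2*k)/k)/9 = (1/9)*2 = 2/9)
C(Y, d) = -37 - 4*d (C(Y, d) = -4*d - 37 = -37 - 4*d)
C(-37, j(B(-2, x(-2)))) - 1*1666 = (-37 - 4*2/9) - 1*1666 = (-37 - 8/9) - 1666 = -341/9 - 1666 = -15335/9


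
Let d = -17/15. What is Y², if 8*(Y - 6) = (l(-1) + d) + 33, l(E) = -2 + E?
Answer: 1329409/14400 ≈ 92.320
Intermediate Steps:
d = -17/15 (d = -17*1/15 = -17/15 ≈ -1.1333)
Y = 1153/120 (Y = 6 + (((-2 - 1) - 17/15) + 33)/8 = 6 + ((-3 - 17/15) + 33)/8 = 6 + (-62/15 + 33)/8 = 6 + (⅛)*(433/15) = 6 + 433/120 = 1153/120 ≈ 9.6083)
Y² = (1153/120)² = 1329409/14400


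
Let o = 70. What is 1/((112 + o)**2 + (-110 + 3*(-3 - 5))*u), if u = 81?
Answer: 1/22270 ≈ 4.4903e-5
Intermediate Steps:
1/((112 + o)**2 + (-110 + 3*(-3 - 5))*u) = 1/((112 + 70)**2 + (-110 + 3*(-3 - 5))*81) = 1/(182**2 + (-110 + 3*(-8))*81) = 1/(33124 + (-110 - 24)*81) = 1/(33124 - 134*81) = 1/(33124 - 10854) = 1/22270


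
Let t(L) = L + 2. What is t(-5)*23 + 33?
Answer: -36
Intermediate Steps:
t(L) = 2 + L
t(-5)*23 + 33 = (2 - 5)*23 + 33 = -3*23 + 33 = -69 + 33 = -36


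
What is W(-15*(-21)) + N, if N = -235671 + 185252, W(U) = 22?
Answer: -50397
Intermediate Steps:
N = -50419
W(-15*(-21)) + N = 22 - 50419 = -50397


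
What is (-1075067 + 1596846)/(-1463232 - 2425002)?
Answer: -521779/3888234 ≈ -0.13419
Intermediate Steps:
(-1075067 + 1596846)/(-1463232 - 2425002) = 521779/(-3888234) = 521779*(-1/3888234) = -521779/3888234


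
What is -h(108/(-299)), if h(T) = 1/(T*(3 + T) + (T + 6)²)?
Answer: -89401/2757384 ≈ -0.032422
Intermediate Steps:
h(T) = 1/((6 + T)² + T*(3 + T)) (h(T) = 1/(T*(3 + T) + (6 + T)²) = 1/((6 + T)² + T*(3 + T)))
-h(108/(-299)) = -1/(36 + 2*(108/(-299))² + 15*(108/(-299))) = -1/(36 + 2*(108*(-1/299))² + 15*(108*(-1/299))) = -1/(36 + 2*(-108/299)² + 15*(-108/299)) = -1/(36 + 2*(11664/89401) - 1620/299) = -1/(36 + 23328/89401 - 1620/299) = -1/2757384/89401 = -1*89401/2757384 = -89401/2757384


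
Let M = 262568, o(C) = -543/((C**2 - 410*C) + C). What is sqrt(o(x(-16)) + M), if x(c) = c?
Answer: sqrt(30352851569)/340 ≈ 512.41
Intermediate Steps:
o(C) = -543/(C**2 - 409*C)
sqrt(o(x(-16)) + M) = sqrt(-543/(-16*(-409 - 16)) + 262568) = sqrt(-543*(-1/16)/(-425) + 262568) = sqrt(-543*(-1/16)*(-1/425) + 262568) = sqrt(-543/6800 + 262568) = sqrt(1785461857/6800) = sqrt(30352851569)/340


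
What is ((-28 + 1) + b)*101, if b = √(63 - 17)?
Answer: -2727 + 101*√46 ≈ -2042.0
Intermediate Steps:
b = √46 ≈ 6.7823
((-28 + 1) + b)*101 = ((-28 + 1) + √46)*101 = (-27 + √46)*101 = -2727 + 101*√46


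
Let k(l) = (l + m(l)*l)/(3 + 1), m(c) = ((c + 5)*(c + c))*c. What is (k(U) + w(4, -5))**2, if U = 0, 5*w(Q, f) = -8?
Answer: 64/25 ≈ 2.5600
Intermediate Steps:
w(Q, f) = -8/5 (w(Q, f) = (1/5)*(-8) = -8/5)
m(c) = 2*c**2*(5 + c) (m(c) = ((5 + c)*(2*c))*c = (2*c*(5 + c))*c = 2*c**2*(5 + c))
k(l) = l/4 + l**3*(5 + l)/2 (k(l) = (l + (2*l**2*(5 + l))*l)/(3 + 1) = (l + 2*l**3*(5 + l))/4 = (l + 2*l**3*(5 + l))*(1/4) = l/4 + l**3*(5 + l)/2)
(k(U) + w(4, -5))**2 = ((1/4)*0*(1 + 2*0**2*(5 + 0)) - 8/5)**2 = ((1/4)*0*(1 + 2*0*5) - 8/5)**2 = ((1/4)*0*(1 + 0) - 8/5)**2 = ((1/4)*0*1 - 8/5)**2 = (0 - 8/5)**2 = (-8/5)**2 = 64/25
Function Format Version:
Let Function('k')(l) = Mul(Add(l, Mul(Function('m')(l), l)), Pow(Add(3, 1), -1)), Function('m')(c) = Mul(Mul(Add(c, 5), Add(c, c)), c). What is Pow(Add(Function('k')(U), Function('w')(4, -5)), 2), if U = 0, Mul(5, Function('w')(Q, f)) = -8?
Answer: Rational(64, 25) ≈ 2.5600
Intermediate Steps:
Function('w')(Q, f) = Rational(-8, 5) (Function('w')(Q, f) = Mul(Rational(1, 5), -8) = Rational(-8, 5))
Function('m')(c) = Mul(2, Pow(c, 2), Add(5, c)) (Function('m')(c) = Mul(Mul(Add(5, c), Mul(2, c)), c) = Mul(Mul(2, c, Add(5, c)), c) = Mul(2, Pow(c, 2), Add(5, c)))
Function('k')(l) = Add(Mul(Rational(1, 4), l), Mul(Rational(1, 2), Pow(l, 3), Add(5, l))) (Function('k')(l) = Mul(Add(l, Mul(Mul(2, Pow(l, 2), Add(5, l)), l)), Pow(Add(3, 1), -1)) = Mul(Add(l, Mul(2, Pow(l, 3), Add(5, l))), Pow(4, -1)) = Mul(Add(l, Mul(2, Pow(l, 3), Add(5, l))), Rational(1, 4)) = Add(Mul(Rational(1, 4), l), Mul(Rational(1, 2), Pow(l, 3), Add(5, l))))
Pow(Add(Function('k')(U), Function('w')(4, -5)), 2) = Pow(Add(Mul(Rational(1, 4), 0, Add(1, Mul(2, Pow(0, 2), Add(5, 0)))), Rational(-8, 5)), 2) = Pow(Add(Mul(Rational(1, 4), 0, Add(1, Mul(2, 0, 5))), Rational(-8, 5)), 2) = Pow(Add(Mul(Rational(1, 4), 0, Add(1, 0)), Rational(-8, 5)), 2) = Pow(Add(Mul(Rational(1, 4), 0, 1), Rational(-8, 5)), 2) = Pow(Add(0, Rational(-8, 5)), 2) = Pow(Rational(-8, 5), 2) = Rational(64, 25)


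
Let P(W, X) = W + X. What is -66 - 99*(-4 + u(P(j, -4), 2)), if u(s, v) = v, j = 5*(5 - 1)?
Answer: 132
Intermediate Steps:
j = 20 (j = 5*4 = 20)
-66 - 99*(-4 + u(P(j, -4), 2)) = -66 - 99*(-4 + 2) = -66 - 99*(-2) = -66 + 198 = 132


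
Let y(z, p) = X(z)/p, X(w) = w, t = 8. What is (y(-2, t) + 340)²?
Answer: 1846881/16 ≈ 1.1543e+5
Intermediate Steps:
y(z, p) = z/p
(y(-2, t) + 340)² = (-2/8 + 340)² = (-2*⅛ + 340)² = (-¼ + 340)² = (1359/4)² = 1846881/16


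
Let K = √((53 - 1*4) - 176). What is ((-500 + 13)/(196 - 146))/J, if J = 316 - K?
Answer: -76946/2499575 - 487*I*√127/4999150 ≈ -0.030784 - 0.0010978*I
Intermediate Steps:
K = I*√127 (K = √((53 - 4) - 176) = √(49 - 176) = √(-127) = I*√127 ≈ 11.269*I)
J = 316 - I*√127 ≈ 316.0 - 11.269*I
((-500 + 13)/(196 - 146))/J = ((-500 + 13)/(196 - 146))/(316 - I*√127) = (-487/50)/(316 - I*√127) = (-487*1/50)/(316 - I*√127) = -487/(50*(316 - I*√127))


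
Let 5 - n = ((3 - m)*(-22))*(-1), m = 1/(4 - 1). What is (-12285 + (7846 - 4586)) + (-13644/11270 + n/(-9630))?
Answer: -293884481819/32559030 ≈ -9026.2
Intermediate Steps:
m = ⅓ (m = 1/3 = ⅓ ≈ 0.33333)
n = -161/3 (n = 5 - (3 - 1*⅓)*(-22)*(-1) = 5 - (3 - ⅓)*(-22)*(-1) = 5 - (8/3)*(-22)*(-1) = 5 - (-176)*(-1)/3 = 5 - 1*176/3 = 5 - 176/3 = -161/3 ≈ -53.667)
(-12285 + (7846 - 4586)) + (-13644/11270 + n/(-9630)) = (-12285 + (7846 - 4586)) + (-13644/11270 - 161/3/(-9630)) = (-12285 + 3260) + (-13644*1/11270 - 161/3*(-1/9630)) = -9025 + (-6822/5635 + 161/28890) = -9025 - 39236069/32559030 = -293884481819/32559030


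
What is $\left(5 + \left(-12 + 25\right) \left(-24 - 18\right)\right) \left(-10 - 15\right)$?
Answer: $13525$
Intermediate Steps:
$\left(5 + \left(-12 + 25\right) \left(-24 - 18\right)\right) \left(-10 - 15\right) = \left(5 + 13 \left(-42\right)\right) \left(-10 - 15\right) = \left(5 - 546\right) \left(-25\right) = \left(-541\right) \left(-25\right) = 13525$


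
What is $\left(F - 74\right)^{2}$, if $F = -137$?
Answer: $44521$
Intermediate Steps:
$\left(F - 74\right)^{2} = \left(-137 - 74\right)^{2} = \left(-211\right)^{2} = 44521$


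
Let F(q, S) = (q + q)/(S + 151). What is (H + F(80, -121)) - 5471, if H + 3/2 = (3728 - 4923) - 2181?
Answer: -53059/6 ≈ -8843.2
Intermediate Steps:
H = -6755/2 (H = -3/2 + ((3728 - 4923) - 2181) = -3/2 + (-1195 - 2181) = -3/2 - 3376 = -6755/2 ≈ -3377.5)
F(q, S) = 2*q/(151 + S) (F(q, S) = (2*q)/(151 + S) = 2*q/(151 + S))
(H + F(80, -121)) - 5471 = (-6755/2 + 2*80/(151 - 121)) - 5471 = (-6755/2 + 2*80/30) - 5471 = (-6755/2 + 2*80*(1/30)) - 5471 = (-6755/2 + 16/3) - 5471 = -20233/6 - 5471 = -53059/6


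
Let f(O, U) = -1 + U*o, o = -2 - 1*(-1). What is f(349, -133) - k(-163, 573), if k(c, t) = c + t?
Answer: -278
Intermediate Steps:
o = -1 (o = -2 + 1 = -1)
f(O, U) = -1 - U (f(O, U) = -1 + U*(-1) = -1 - U)
f(349, -133) - k(-163, 573) = (-1 - 1*(-133)) - (-163 + 573) = (-1 + 133) - 1*410 = 132 - 410 = -278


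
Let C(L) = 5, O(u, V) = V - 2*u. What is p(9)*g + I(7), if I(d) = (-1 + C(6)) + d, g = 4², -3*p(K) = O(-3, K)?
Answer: -69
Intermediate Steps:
p(K) = -2 - K/3 (p(K) = -(K - 2*(-3))/3 = -(K + 6)/3 = -(6 + K)/3 = -2 - K/3)
g = 16
I(d) = 4 + d (I(d) = (-1 + 5) + d = 4 + d)
p(9)*g + I(7) = (-2 - ⅓*9)*16 + (4 + 7) = (-2 - 3)*16 + 11 = -5*16 + 11 = -80 + 11 = -69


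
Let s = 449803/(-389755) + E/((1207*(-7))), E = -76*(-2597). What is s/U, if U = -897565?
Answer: 11532444201/422245349016025 ≈ 2.7312e-5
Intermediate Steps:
E = 197372
s = -11532444201/470434285 (s = 449803/(-389755) + 197372/((1207*(-7))) = 449803*(-1/389755) + 197372/(-8449) = -449803/389755 + 197372*(-1/8449) = -449803/389755 - 28196/1207 = -11532444201/470434285 ≈ -24.514)
s/U = -11532444201/470434285/(-897565) = -11532444201/470434285*(-1/897565) = 11532444201/422245349016025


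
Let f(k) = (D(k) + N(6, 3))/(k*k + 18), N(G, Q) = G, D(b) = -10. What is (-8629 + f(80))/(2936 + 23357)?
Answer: -27690463/84374237 ≈ -0.32819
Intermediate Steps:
f(k) = -4/(18 + k²) (f(k) = (-10 + 6)/(k*k + 18) = -4/(k² + 18) = -4/(18 + k²))
(-8629 + f(80))/(2936 + 23357) = (-8629 - 4/(18 + 80²))/(2936 + 23357) = (-8629 - 4/(18 + 6400))/26293 = (-8629 - 4/6418)*(1/26293) = (-8629 - 4*1/6418)*(1/26293) = (-8629 - 2/3209)*(1/26293) = -27690463/3209*1/26293 = -27690463/84374237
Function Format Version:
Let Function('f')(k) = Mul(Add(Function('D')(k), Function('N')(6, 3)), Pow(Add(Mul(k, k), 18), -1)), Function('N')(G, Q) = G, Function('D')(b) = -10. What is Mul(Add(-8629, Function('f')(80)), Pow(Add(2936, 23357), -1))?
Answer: Rational(-27690463, 84374237) ≈ -0.32819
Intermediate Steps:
Function('f')(k) = Mul(-4, Pow(Add(18, Pow(k, 2)), -1)) (Function('f')(k) = Mul(Add(-10, 6), Pow(Add(Mul(k, k), 18), -1)) = Mul(-4, Pow(Add(Pow(k, 2), 18), -1)) = Mul(-4, Pow(Add(18, Pow(k, 2)), -1)))
Mul(Add(-8629, Function('f')(80)), Pow(Add(2936, 23357), -1)) = Mul(Add(-8629, Mul(-4, Pow(Add(18, Pow(80, 2)), -1))), Pow(Add(2936, 23357), -1)) = Mul(Add(-8629, Mul(-4, Pow(Add(18, 6400), -1))), Pow(26293, -1)) = Mul(Add(-8629, Mul(-4, Pow(6418, -1))), Rational(1, 26293)) = Mul(Add(-8629, Mul(-4, Rational(1, 6418))), Rational(1, 26293)) = Mul(Add(-8629, Rational(-2, 3209)), Rational(1, 26293)) = Mul(Rational(-27690463, 3209), Rational(1, 26293)) = Rational(-27690463, 84374237)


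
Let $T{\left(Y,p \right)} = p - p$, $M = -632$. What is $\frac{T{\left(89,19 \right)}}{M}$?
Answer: $0$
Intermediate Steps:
$T{\left(Y,p \right)} = 0$
$\frac{T{\left(89,19 \right)}}{M} = \frac{0}{-632} = 0 \left(- \frac{1}{632}\right) = 0$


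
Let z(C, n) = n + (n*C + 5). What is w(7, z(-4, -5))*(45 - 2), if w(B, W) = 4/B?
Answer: 172/7 ≈ 24.571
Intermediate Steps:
z(C, n) = 5 + n + C*n (z(C, n) = n + (C*n + 5) = n + (5 + C*n) = 5 + n + C*n)
w(7, z(-4, -5))*(45 - 2) = (4/7)*(45 - 2) = (4*(1/7))*43 = (4/7)*43 = 172/7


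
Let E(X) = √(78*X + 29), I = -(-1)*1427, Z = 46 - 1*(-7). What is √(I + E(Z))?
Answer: √(1427 + √4163) ≈ 38.620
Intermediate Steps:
Z = 53 (Z = 46 + 7 = 53)
I = 1427 (I = -1*(-1427) = 1427)
E(X) = √(29 + 78*X)
√(I + E(Z)) = √(1427 + √(29 + 78*53)) = √(1427 + √(29 + 4134)) = √(1427 + √4163)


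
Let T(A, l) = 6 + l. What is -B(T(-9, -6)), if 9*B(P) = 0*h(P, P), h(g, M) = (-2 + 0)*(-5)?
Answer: 0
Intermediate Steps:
h(g, M) = 10 (h(g, M) = -2*(-5) = 10)
B(P) = 0 (B(P) = (0*10)/9 = (⅑)*0 = 0)
-B(T(-9, -6)) = -1*0 = 0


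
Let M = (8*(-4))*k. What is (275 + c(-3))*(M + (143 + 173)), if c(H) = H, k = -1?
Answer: 94656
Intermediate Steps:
M = 32 (M = (8*(-4))*(-1) = -32*(-1) = 32)
(275 + c(-3))*(M + (143 + 173)) = (275 - 3)*(32 + (143 + 173)) = 272*(32 + 316) = 272*348 = 94656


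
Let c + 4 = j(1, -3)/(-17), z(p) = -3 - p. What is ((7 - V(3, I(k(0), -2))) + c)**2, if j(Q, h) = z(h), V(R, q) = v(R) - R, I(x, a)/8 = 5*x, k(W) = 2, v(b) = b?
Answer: 9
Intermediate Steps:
I(x, a) = 40*x (I(x, a) = 8*(5*x) = 40*x)
V(R, q) = 0 (V(R, q) = R - R = 0)
j(Q, h) = -3 - h
c = -4 (c = -4 + (-3 - 1*(-3))/(-17) = -4 + (-3 + 3)*(-1/17) = -4 + 0*(-1/17) = -4 + 0 = -4)
((7 - V(3, I(k(0), -2))) + c)**2 = ((7 - 1*0) - 4)**2 = ((7 + 0) - 4)**2 = (7 - 4)**2 = 3**2 = 9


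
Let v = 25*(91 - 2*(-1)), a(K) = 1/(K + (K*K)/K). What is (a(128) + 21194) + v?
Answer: 6020865/256 ≈ 23519.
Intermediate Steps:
a(K) = 1/(2*K) (a(K) = 1/(K + K²/K) = 1/(K + K) = 1/(2*K))
v = 2325 (v = 25*(91 + 2) = 25*93 = 2325)
(a(128) + 21194) + v = ((½)/128 + 21194) + 2325 = ((½)*(1/128) + 21194) + 2325 = (1/256 + 21194) + 2325 = 5425665/256 + 2325 = 6020865/256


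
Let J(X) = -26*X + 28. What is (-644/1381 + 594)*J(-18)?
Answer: 406556320/1381 ≈ 2.9439e+5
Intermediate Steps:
J(X) = 28 - 26*X
(-644/1381 + 594)*J(-18) = (-644/1381 + 594)*(28 - 26*(-18)) = (-644*1/1381 + 594)*(28 + 468) = (-644/1381 + 594)*496 = (819670/1381)*496 = 406556320/1381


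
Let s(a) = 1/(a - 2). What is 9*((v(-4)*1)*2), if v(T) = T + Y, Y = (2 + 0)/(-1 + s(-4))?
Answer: -720/7 ≈ -102.86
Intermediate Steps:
s(a) = 1/(-2 + a)
Y = -12/7 (Y = (2 + 0)/(-1 + 1/(-2 - 4)) = 2/(-1 + 1/(-6)) = 2/(-1 - ⅙) = 2/(-7/6) = 2*(-6/7) = -12/7 ≈ -1.7143)
v(T) = -12/7 + T (v(T) = T - 12/7 = -12/7 + T)
9*((v(-4)*1)*2) = 9*(((-12/7 - 4)*1)*2) = 9*(-40/7*1*2) = 9*(-40/7*2) = 9*(-80/7) = -720/7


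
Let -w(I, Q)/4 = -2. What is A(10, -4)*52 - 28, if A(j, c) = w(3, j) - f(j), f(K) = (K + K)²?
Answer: -20412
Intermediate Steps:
w(I, Q) = 8 (w(I, Q) = -4*(-2) = 8)
f(K) = 4*K² (f(K) = (2*K)² = 4*K²)
A(j, c) = 8 - 4*j²
A(10, -4)*52 - 28 = (8 - 4*10²)*52 - 28 = (8 - 4*100)*52 - 28 = (8 - 400)*52 - 28 = -392*52 - 28 = -20384 - 28 = -20412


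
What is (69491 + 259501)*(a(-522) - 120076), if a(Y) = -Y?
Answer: -39332309568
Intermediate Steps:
(69491 + 259501)*(a(-522) - 120076) = (69491 + 259501)*(-1*(-522) - 120076) = 328992*(522 - 120076) = 328992*(-119554) = -39332309568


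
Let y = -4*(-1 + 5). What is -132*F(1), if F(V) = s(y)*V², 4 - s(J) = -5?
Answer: -1188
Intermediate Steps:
y = -16 (y = -4*4 = -16)
s(J) = 9 (s(J) = 4 - 1*(-5) = 4 + 5 = 9)
F(V) = 9*V²
-132*F(1) = -1188*1² = -1188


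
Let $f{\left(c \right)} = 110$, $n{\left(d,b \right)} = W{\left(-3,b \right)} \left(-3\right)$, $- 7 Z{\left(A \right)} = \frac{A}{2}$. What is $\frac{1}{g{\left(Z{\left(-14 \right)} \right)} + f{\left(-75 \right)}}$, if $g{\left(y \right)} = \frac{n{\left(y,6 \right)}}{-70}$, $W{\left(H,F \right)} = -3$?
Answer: $\frac{70}{7691} \approx 0.0091015$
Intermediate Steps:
$Z{\left(A \right)} = - \frac{A}{14}$ ($Z{\left(A \right)} = - \frac{A \frac{1}{2}}{7} = - \frac{\frac{1}{2} A}{7} = - \frac{A}{14}$)
$n{\left(d,b \right)} = 9$ ($n{\left(d,b \right)} = \left(-3\right) \left(-3\right) = 9$)
$g{\left(y \right)} = - \frac{9}{70}$ ($g{\left(y \right)} = \frac{9}{-70} = 9 \left(- \frac{1}{70}\right) = - \frac{9}{70}$)
$\frac{1}{g{\left(Z{\left(-14 \right)} \right)} + f{\left(-75 \right)}} = \frac{1}{- \frac{9}{70} + 110} = \frac{1}{\frac{7691}{70}} = \frac{70}{7691}$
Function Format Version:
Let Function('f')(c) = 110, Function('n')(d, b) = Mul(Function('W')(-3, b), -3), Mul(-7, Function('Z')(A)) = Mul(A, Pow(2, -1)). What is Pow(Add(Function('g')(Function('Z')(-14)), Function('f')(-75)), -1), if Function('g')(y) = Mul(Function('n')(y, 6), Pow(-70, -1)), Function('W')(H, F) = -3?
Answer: Rational(70, 7691) ≈ 0.0091015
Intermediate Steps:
Function('Z')(A) = Mul(Rational(-1, 14), A) (Function('Z')(A) = Mul(Rational(-1, 7), Mul(A, Pow(2, -1))) = Mul(Rational(-1, 7), Mul(A, Rational(1, 2))) = Mul(Rational(-1, 7), Mul(Rational(1, 2), A)) = Mul(Rational(-1, 14), A))
Function('n')(d, b) = 9 (Function('n')(d, b) = Mul(-3, -3) = 9)
Function('g')(y) = Rational(-9, 70) (Function('g')(y) = Mul(9, Pow(-70, -1)) = Mul(9, Rational(-1, 70)) = Rational(-9, 70))
Pow(Add(Function('g')(Function('Z')(-14)), Function('f')(-75)), -1) = Pow(Add(Rational(-9, 70), 110), -1) = Pow(Rational(7691, 70), -1) = Rational(70, 7691)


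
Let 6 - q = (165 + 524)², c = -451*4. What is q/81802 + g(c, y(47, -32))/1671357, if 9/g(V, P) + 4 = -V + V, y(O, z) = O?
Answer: -528945614873/91146896876 ≈ -5.8032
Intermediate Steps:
c = -1804
q = -474715 (q = 6 - (165 + 524)² = 6 - 1*689² = 6 - 1*474721 = 6 - 474721 = -474715)
g(V, P) = -9/4 (g(V, P) = 9/(-4 + (-V + V)) = 9/(-4 + 0) = 9/(-4) = 9*(-¼) = -9/4)
q/81802 + g(c, y(47, -32))/1671357 = -474715/81802 - 9/4/1671357 = -474715*1/81802 - 9/4*1/1671357 = -474715/81802 - 3/2228476 = -528945614873/91146896876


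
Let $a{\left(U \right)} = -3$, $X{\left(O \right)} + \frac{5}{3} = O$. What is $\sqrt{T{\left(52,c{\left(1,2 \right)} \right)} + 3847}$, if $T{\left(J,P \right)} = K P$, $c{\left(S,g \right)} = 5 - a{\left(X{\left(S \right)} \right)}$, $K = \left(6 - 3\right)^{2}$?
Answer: $\sqrt{3919} \approx 62.602$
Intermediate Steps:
$X{\left(O \right)} = - \frac{5}{3} + O$
$K = 9$ ($K = 3^{2} = 9$)
$c{\left(S,g \right)} = 8$ ($c{\left(S,g \right)} = 5 - -3 = 5 + 3 = 8$)
$T{\left(J,P \right)} = 9 P$
$\sqrt{T{\left(52,c{\left(1,2 \right)} \right)} + 3847} = \sqrt{9 \cdot 8 + 3847} = \sqrt{72 + 3847} = \sqrt{3919}$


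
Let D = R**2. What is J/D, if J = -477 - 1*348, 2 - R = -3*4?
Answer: -825/196 ≈ -4.2092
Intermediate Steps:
R = 14 (R = 2 - (-3)*4 = 2 - 1*(-12) = 2 + 12 = 14)
D = 196 (D = 14**2 = 196)
J = -825 (J = -477 - 348 = -825)
J/D = -825/196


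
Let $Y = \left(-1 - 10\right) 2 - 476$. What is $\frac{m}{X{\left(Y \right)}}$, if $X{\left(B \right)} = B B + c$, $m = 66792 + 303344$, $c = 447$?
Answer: $\frac{370136}{248451} \approx 1.4898$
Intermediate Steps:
$Y = -498$ ($Y = \left(-11\right) 2 - 476 = -22 - 476 = -498$)
$m = 370136$
$X{\left(B \right)} = 447 + B^{2}$ ($X{\left(B \right)} = B B + 447 = B^{2} + 447 = 447 + B^{2}$)
$\frac{m}{X{\left(Y \right)}} = \frac{370136}{447 + \left(-498\right)^{2}} = \frac{370136}{447 + 248004} = \frac{370136}{248451}$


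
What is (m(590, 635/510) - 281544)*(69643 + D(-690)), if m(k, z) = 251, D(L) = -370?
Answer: -19486009989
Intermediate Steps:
(m(590, 635/510) - 281544)*(69643 + D(-690)) = (251 - 281544)*(69643 - 370) = -281293*69273 = -19486009989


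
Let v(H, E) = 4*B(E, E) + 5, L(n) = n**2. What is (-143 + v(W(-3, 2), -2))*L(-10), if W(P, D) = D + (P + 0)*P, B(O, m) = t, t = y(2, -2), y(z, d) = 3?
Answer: -12600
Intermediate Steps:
t = 3
B(O, m) = 3
W(P, D) = D + P**2 (W(P, D) = D + P*P = D + P**2)
v(H, E) = 17 (v(H, E) = 4*3 + 5 = 12 + 5 = 17)
(-143 + v(W(-3, 2), -2))*L(-10) = (-143 + 17)*(-10)**2 = -126*100 = -12600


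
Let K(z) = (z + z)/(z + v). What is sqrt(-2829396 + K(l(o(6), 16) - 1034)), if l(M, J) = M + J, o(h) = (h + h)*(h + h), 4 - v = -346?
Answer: I*sqrt(48555207509)/131 ≈ 1682.1*I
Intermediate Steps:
v = 350 (v = 4 - 1*(-346) = 4 + 346 = 350)
o(h) = 4*h**2 (o(h) = (2*h)*(2*h) = 4*h**2)
l(M, J) = J + M
K(z) = 2*z/(350 + z) (K(z) = (z + z)/(z + 350) = (2*z)/(350 + z) = 2*z/(350 + z))
sqrt(-2829396 + K(l(o(6), 16) - 1034)) = sqrt(-2829396 + 2*((16 + 4*6**2) - 1034)/(350 + ((16 + 4*6**2) - 1034))) = sqrt(-2829396 + 2*((16 + 4*36) - 1034)/(350 + ((16 + 4*36) - 1034))) = sqrt(-2829396 + 2*((16 + 144) - 1034)/(350 + ((16 + 144) - 1034))) = sqrt(-2829396 + 2*(160 - 1034)/(350 + (160 - 1034))) = sqrt(-2829396 + 2*(-874)/(350 - 874)) = sqrt(-2829396 + 2*(-874)/(-524)) = sqrt(-2829396 + 2*(-874)*(-1/524)) = sqrt(-2829396 + 437/131) = sqrt(-370650439/131) = I*sqrt(48555207509)/131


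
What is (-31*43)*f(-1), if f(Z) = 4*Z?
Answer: 5332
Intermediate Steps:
(-31*43)*f(-1) = (-31*43)*(4*(-1)) = -1333*(-4) = 5332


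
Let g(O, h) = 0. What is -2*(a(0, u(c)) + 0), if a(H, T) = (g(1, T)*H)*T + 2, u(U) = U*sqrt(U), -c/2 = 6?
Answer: -4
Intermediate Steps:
c = -12 (c = -2*6 = -12)
u(U) = U**(3/2)
a(H, T) = 2 (a(H, T) = (0*H)*T + 2 = 0*T + 2 = 0 + 2 = 2)
-2*(a(0, u(c)) + 0) = -2*(2 + 0) = -2*2 = -4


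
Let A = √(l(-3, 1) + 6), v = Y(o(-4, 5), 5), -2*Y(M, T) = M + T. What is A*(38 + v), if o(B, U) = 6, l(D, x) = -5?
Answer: 65/2 ≈ 32.500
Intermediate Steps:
Y(M, T) = -M/2 - T/2 (Y(M, T) = -(M + T)/2 = -M/2 - T/2)
v = -11/2 (v = -½*6 - ½*5 = -3 - 5/2 = -11/2 ≈ -5.5000)
A = 1 (A = √(-5 + 6) = √1 = 1)
A*(38 + v) = 1*(38 - 11/2) = 1*(65/2) = 65/2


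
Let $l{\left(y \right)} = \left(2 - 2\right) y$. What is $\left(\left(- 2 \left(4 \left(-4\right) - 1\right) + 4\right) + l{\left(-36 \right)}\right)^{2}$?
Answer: $1444$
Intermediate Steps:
$l{\left(y \right)} = 0$ ($l{\left(y \right)} = 0 y = 0$)
$\left(\left(- 2 \left(4 \left(-4\right) - 1\right) + 4\right) + l{\left(-36 \right)}\right)^{2} = \left(\left(- 2 \left(4 \left(-4\right) - 1\right) + 4\right) + 0\right)^{2} = \left(\left(- 2 \left(-16 - 1\right) + 4\right) + 0\right)^{2} = \left(\left(\left(-2\right) \left(-17\right) + 4\right) + 0\right)^{2} = \left(\left(34 + 4\right) + 0\right)^{2} = \left(38 + 0\right)^{2} = 38^{2} = 1444$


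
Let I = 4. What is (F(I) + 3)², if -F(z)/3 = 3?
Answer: 36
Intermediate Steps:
F(z) = -9 (F(z) = -3*3 = -9)
(F(I) + 3)² = (-9 + 3)² = (-6)² = 36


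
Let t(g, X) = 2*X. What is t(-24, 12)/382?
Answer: 12/191 ≈ 0.062827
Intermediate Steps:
t(-24, 12)/382 = (2*12)/382 = 24*(1/382) = 12/191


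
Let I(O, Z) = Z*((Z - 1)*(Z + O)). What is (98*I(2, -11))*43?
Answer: -5006232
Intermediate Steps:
I(O, Z) = Z*(-1 + Z)*(O + Z) (I(O, Z) = Z*((-1 + Z)*(O + Z)) = Z*(-1 + Z)*(O + Z))
(98*I(2, -11))*43 = (98*(-11*((-11)² - 1*2 - 1*(-11) + 2*(-11))))*43 = (98*(-11*(121 - 2 + 11 - 22)))*43 = (98*(-11*108))*43 = (98*(-1188))*43 = -116424*43 = -5006232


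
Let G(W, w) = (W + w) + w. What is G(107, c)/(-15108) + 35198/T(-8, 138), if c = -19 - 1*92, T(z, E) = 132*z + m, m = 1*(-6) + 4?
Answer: -265824857/7992132 ≈ -33.261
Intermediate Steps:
m = -2 (m = -6 + 4 = -2)
T(z, E) = -2 + 132*z (T(z, E) = 132*z - 2 = -2 + 132*z)
c = -111 (c = -19 - 92 = -111)
G(W, w) = W + 2*w
G(107, c)/(-15108) + 35198/T(-8, 138) = (107 + 2*(-111))/(-15108) + 35198/(-2 + 132*(-8)) = (107 - 222)*(-1/15108) + 35198/(-2 - 1056) = -115*(-1/15108) + 35198/(-1058) = 115/15108 + 35198*(-1/1058) = 115/15108 - 17599/529 = -265824857/7992132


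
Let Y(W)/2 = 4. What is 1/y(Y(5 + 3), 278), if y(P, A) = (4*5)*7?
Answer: 1/140 ≈ 0.0071429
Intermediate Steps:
Y(W) = 8 (Y(W) = 2*4 = 8)
y(P, A) = 140 (y(P, A) = 20*7 = 140)
1/y(Y(5 + 3), 278) = 1/140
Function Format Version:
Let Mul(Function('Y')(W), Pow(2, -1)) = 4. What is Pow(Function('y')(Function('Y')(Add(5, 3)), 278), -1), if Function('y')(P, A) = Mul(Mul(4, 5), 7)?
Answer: Rational(1, 140) ≈ 0.0071429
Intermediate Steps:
Function('Y')(W) = 8 (Function('Y')(W) = Mul(2, 4) = 8)
Function('y')(P, A) = 140 (Function('y')(P, A) = Mul(20, 7) = 140)
Pow(Function('y')(Function('Y')(Add(5, 3)), 278), -1) = Pow(140, -1) = Rational(1, 140)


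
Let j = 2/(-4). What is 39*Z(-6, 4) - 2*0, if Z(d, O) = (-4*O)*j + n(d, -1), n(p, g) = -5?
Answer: 117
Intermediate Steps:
j = -½ (j = 2*(-¼) = -½ ≈ -0.50000)
Z(d, O) = -5 + 2*O (Z(d, O) = -4*O*(-½) - 5 = 2*O - 5 = -5 + 2*O)
39*Z(-6, 4) - 2*0 = 39*(-5 + 2*4) - 2*0 = 39*(-5 + 8) + 0 = 39*3 + 0 = 117 + 0 = 117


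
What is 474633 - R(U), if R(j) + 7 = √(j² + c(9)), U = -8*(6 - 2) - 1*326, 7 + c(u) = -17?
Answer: 474640 - 2*√32035 ≈ 4.7428e+5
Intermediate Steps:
c(u) = -24 (c(u) = -7 - 17 = -24)
U = -358 (U = -8*4 - 326 = -32 - 326 = -358)
R(j) = -7 + √(-24 + j²) (R(j) = -7 + √(j² - 24) = -7 + √(-24 + j²))
474633 - R(U) = 474633 - (-7 + √(-24 + (-358)²)) = 474633 - (-7 + √(-24 + 128164)) = 474633 - (-7 + √128140) = 474633 - (-7 + 2*√32035) = 474633 + (7 - 2*√32035) = 474640 - 2*√32035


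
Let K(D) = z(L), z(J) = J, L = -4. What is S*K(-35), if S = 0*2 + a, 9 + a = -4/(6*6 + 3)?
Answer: 1420/39 ≈ 36.410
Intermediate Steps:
K(D) = -4
a = -355/39 (a = -9 - 4/(6*6 + 3) = -9 - 4/(36 + 3) = -9 - 4/39 = -355/39 ≈ -9.1026)
S = -355/39 (S = 0*2 - 355/39 = 0 - 355/39 = -355/39 ≈ -9.1026)
S*K(-35) = -355/39*(-4) = 1420/39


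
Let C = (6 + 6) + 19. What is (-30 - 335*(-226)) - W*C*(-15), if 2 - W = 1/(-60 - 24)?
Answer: 2145235/28 ≈ 76616.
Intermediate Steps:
W = 169/84 (W = 2 - 1/(-60 - 24) = 2 - 1/(-84) = 2 - 1*(-1/84) = 2 + 1/84 = 169/84 ≈ 2.0119)
C = 31 (C = 12 + 19 = 31)
(-30 - 335*(-226)) - W*C*(-15) = (-30 - 335*(-226)) - (169/84)*31*(-15) = (-30 + 75710) - 5239*(-15)/84 = 75680 - 1*(-26195/28) = 75680 + 26195/28 = 2145235/28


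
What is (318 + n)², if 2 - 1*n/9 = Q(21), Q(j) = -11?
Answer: 189225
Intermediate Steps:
n = 117 (n = 18 - 9*(-11) = 18 + 99 = 117)
(318 + n)² = (318 + 117)² = 435² = 189225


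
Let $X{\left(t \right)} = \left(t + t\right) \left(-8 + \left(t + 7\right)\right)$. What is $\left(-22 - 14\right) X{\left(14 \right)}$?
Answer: $-13104$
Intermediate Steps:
$X{\left(t \right)} = 2 t \left(-1 + t\right)$ ($X{\left(t \right)} = 2 t \left(-8 + \left(7 + t\right)\right) = 2 t \left(-1 + t\right)$)
$\left(-22 - 14\right) X{\left(14 \right)} = \left(-22 - 14\right) 2 \cdot 14 \left(-1 + 14\right) = \left(-22 - 14\right) 2 \cdot 14 \cdot 13 = \left(-36\right) 364 = -13104$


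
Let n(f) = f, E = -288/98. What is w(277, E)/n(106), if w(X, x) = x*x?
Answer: 10368/127253 ≈ 0.081475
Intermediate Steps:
E = -144/49 (E = -288*1/98 = -144/49 ≈ -2.9388)
w(X, x) = x²
w(277, E)/n(106) = (-144/49)²/106 = (20736/2401)*(1/106) = 10368/127253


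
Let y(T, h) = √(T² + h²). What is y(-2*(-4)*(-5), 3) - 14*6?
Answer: -84 + √1609 ≈ -43.888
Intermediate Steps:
y(-2*(-4)*(-5), 3) - 14*6 = √((-2*(-4)*(-5))² + 3²) - 14*6 = √((8*(-5))² + 9) - 84 = √((-40)² + 9) - 84 = √(1600 + 9) - 84 = √1609 - 84 = -84 + √1609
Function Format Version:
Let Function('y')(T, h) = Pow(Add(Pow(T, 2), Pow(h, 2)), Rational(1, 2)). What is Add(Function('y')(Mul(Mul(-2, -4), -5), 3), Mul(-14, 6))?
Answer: Add(-84, Pow(1609, Rational(1, 2))) ≈ -43.888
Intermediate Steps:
Add(Function('y')(Mul(Mul(-2, -4), -5), 3), Mul(-14, 6)) = Add(Pow(Add(Pow(Mul(Mul(-2, -4), -5), 2), Pow(3, 2)), Rational(1, 2)), Mul(-14, 6)) = Add(Pow(Add(Pow(Mul(8, -5), 2), 9), Rational(1, 2)), -84) = Add(Pow(Add(Pow(-40, 2), 9), Rational(1, 2)), -84) = Add(Pow(Add(1600, 9), Rational(1, 2)), -84) = Add(Pow(1609, Rational(1, 2)), -84) = Add(-84, Pow(1609, Rational(1, 2)))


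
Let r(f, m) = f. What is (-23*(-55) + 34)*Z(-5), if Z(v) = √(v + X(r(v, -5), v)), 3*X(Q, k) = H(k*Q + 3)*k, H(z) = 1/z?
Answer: 2165*I*√357/14 ≈ 2921.9*I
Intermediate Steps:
X(Q, k) = k/(3*(3 + Q*k)) (X(Q, k) = (k/(k*Q + 3))/3 = (k/(Q*k + 3))/3 = (k/(3 + Q*k))/3 = k/(3*(3 + Q*k)))
Z(v) = √(v + v/(3*(3 + v²))) (Z(v) = √(v + v/(3*(3 + v*v))) = √(v + v/(3*(3 + v²))))
(-23*(-55) + 34)*Z(-5) = (-23*(-55) + 34)*√(-5 + (⅓)*(-5)/(3 + (-5)²)) = (1265 + 34)*√(-5 + (⅓)*(-5)/(3 + 25)) = 1299*√(-5 + (⅓)*(-5)/28) = 1299*√(-5 + (⅓)*(-5)*(1/28)) = 1299*√(-5 - 5/84) = 1299*√(-425/84) = 1299*(5*I*√357/42) = 2165*I*√357/14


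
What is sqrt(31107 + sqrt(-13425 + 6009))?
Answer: sqrt(31107 + 6*I*sqrt(206)) ≈ 176.37 + 0.244*I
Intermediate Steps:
sqrt(31107 + sqrt(-13425 + 6009)) = sqrt(31107 + sqrt(-7416)) = sqrt(31107 + 6*I*sqrt(206))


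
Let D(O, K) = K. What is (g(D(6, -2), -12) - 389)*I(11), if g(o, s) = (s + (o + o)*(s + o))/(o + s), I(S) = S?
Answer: -30195/7 ≈ -4313.6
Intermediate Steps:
g(o, s) = (s + 2*o*(o + s))/(o + s) (g(o, s) = (s + (2*o)*(o + s))/(o + s) = (s + 2*o*(o + s))/(o + s))
(g(D(6, -2), -12) - 389)*I(11) = ((-12 + 2*(-2)² + 2*(-2)*(-12))/(-2 - 12) - 389)*11 = ((-12 + 2*4 + 48)/(-14) - 389)*11 = (-(-12 + 8 + 48)/14 - 389)*11 = (-1/14*44 - 389)*11 = (-22/7 - 389)*11 = -2745/7*11 = -30195/7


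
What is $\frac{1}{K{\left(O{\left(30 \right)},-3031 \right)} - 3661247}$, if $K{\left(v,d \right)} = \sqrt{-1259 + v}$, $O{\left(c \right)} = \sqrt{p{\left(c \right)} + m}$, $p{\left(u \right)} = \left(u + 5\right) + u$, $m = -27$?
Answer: $- \frac{1}{3661247 - i \sqrt{1259 - \sqrt{38}}} \approx -2.7313 \cdot 10^{-7} - 2.6405 \cdot 10^{-12} i$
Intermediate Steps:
$p{\left(u \right)} = 5 + 2 u$ ($p{\left(u \right)} = \left(5 + u\right) + u = 5 + 2 u$)
$O{\left(c \right)} = \sqrt{-22 + 2 c}$ ($O{\left(c \right)} = \sqrt{\left(5 + 2 c\right) - 27} = \sqrt{-22 + 2 c}$)
$\frac{1}{K{\left(O{\left(30 \right)},-3031 \right)} - 3661247} = \frac{1}{\sqrt{-1259 + \sqrt{-22 + 2 \cdot 30}} - 3661247} = \frac{1}{\sqrt{-1259 + \sqrt{-22 + 60}} - 3661247} = \frac{1}{\sqrt{-1259 + \sqrt{38}} - 3661247} = \frac{1}{-3661247 + \sqrt{-1259 + \sqrt{38}}}$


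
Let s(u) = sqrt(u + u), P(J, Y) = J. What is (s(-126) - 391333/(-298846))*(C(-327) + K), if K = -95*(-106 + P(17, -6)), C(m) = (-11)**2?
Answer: 1678035904/149423 + 51456*I*sqrt(7) ≈ 11230.0 + 1.3614e+5*I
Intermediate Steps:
s(u) = sqrt(2)*sqrt(u) (s(u) = sqrt(2*u) = sqrt(2)*sqrt(u))
C(m) = 121
K = 8455 (K = -95*(-106 + 17) = -95*(-89) = 8455)
(s(-126) - 391333/(-298846))*(C(-327) + K) = (sqrt(2)*sqrt(-126) - 391333/(-298846))*(121 + 8455) = (sqrt(2)*(3*I*sqrt(14)) - 391333*(-1/298846))*8576 = (6*I*sqrt(7) + 391333/298846)*8576 = (391333/298846 + 6*I*sqrt(7))*8576 = 1678035904/149423 + 51456*I*sqrt(7)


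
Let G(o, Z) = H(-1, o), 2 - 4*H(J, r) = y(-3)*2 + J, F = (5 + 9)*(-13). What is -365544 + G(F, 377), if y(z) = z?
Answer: -1462167/4 ≈ -3.6554e+5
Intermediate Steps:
F = -182 (F = 14*(-13) = -182)
H(J, r) = 2 - J/4 (H(J, r) = ½ - (-3*2 + J)/4 = ½ - (-6 + J)/4 = ½ + (3/2 - J/4) = 2 - J/4)
G(o, Z) = 9/4 (G(o, Z) = 2 - ¼*(-1) = 2 + ¼ = 9/4)
-365544 + G(F, 377) = -365544 + 9/4 = -1462167/4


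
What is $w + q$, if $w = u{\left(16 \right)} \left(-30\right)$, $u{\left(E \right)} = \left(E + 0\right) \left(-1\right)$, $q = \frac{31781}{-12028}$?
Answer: $\frac{5741659}{12028} \approx 477.36$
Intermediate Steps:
$q = - \frac{31781}{12028}$ ($q = 31781 \left(- \frac{1}{12028}\right) = - \frac{31781}{12028} \approx -2.6423$)
$u{\left(E \right)} = - E$ ($u{\left(E \right)} = E \left(-1\right) = - E$)
$w = 480$ ($w = \left(-1\right) 16 \left(-30\right) = \left(-16\right) \left(-30\right) = 480$)
$w + q = 480 - \frac{31781}{12028} = \frac{5741659}{12028}$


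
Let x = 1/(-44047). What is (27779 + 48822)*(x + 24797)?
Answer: 83666175116258/44047 ≈ 1.8995e+9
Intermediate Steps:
x = -1/44047 ≈ -2.2703e-5
(27779 + 48822)*(x + 24797) = (27779 + 48822)*(-1/44047 + 24797) = 76601*(1092233458/44047) = 83666175116258/44047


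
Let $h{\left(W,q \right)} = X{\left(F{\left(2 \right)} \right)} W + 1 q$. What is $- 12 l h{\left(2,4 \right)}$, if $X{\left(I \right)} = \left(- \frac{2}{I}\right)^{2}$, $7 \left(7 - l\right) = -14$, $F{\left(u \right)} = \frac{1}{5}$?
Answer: $-22032$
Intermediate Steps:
$F{\left(u \right)} = \frac{1}{5}$
$l = 9$ ($l = 7 - -2 = 7 + 2 = 9$)
$X{\left(I \right)} = \frac{4}{I^{2}}$
$h{\left(W,q \right)} = q + 100 W$ ($h{\left(W,q \right)} = 4 \frac{1}{(\frac{1}{5})^{2}} W + 1 q = 4 \cdot 25 W + q = 100 W + q = q + 100 W$)
$- 12 l h{\left(2,4 \right)} = \left(-12\right) 9 \left(4 + 100 \cdot 2\right) = - 108 \left(4 + 200\right) = \left(-108\right) 204 = -22032$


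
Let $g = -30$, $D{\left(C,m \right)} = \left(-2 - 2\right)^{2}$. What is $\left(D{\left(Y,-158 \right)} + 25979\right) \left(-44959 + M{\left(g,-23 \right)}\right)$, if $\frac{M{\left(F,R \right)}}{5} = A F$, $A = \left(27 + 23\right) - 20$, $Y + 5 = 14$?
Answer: $-1285686705$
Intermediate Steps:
$Y = 9$ ($Y = -5 + 14 = 9$)
$A = 30$ ($A = 50 - 20 = 30$)
$D{\left(C,m \right)} = 16$ ($D{\left(C,m \right)} = \left(-4\right)^{2} = 16$)
$M{\left(F,R \right)} = 150 F$ ($M{\left(F,R \right)} = 5 \cdot 30 F = 150 F$)
$\left(D{\left(Y,-158 \right)} + 25979\right) \left(-44959 + M{\left(g,-23 \right)}\right) = \left(16 + 25979\right) \left(-44959 + 150 \left(-30\right)\right) = 25995 \left(-44959 - 4500\right) = 25995 \left(-49459\right) = -1285686705$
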